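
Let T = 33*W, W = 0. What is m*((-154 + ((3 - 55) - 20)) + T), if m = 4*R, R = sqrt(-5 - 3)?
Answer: -1808*I*sqrt(2) ≈ -2556.9*I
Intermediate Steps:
T = 0 (T = 33*0 = 0)
R = 2*I*sqrt(2) (R = sqrt(-8) = 2*I*sqrt(2) ≈ 2.8284*I)
m = 8*I*sqrt(2) (m = 4*(2*I*sqrt(2)) = 8*I*sqrt(2) ≈ 11.314*I)
m*((-154 + ((3 - 55) - 20)) + T) = (8*I*sqrt(2))*((-154 + ((3 - 55) - 20)) + 0) = (8*I*sqrt(2))*((-154 + (-52 - 20)) + 0) = (8*I*sqrt(2))*((-154 - 72) + 0) = (8*I*sqrt(2))*(-226 + 0) = (8*I*sqrt(2))*(-226) = -1808*I*sqrt(2)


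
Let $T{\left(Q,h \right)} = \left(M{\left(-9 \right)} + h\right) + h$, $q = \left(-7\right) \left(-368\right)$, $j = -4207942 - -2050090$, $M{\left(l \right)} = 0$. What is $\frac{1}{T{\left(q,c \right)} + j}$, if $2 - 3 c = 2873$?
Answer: $- \frac{1}{2159766} \approx -4.6301 \cdot 10^{-7}$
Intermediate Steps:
$j = -2157852$ ($j = -4207942 + 2050090 = -2157852$)
$q = 2576$
$c = -957$ ($c = \frac{2}{3} - \frac{2873}{3} = -957$)
$T{\left(Q,h \right)} = 2 h$ ($T{\left(Q,h \right)} = \left(0 + h\right) + h = h + h = 2 h$)
$\frac{1}{T{\left(q,c \right)} + j} = \frac{1}{2 \left(-957\right) - 2157852} = \frac{1}{-1914 - 2157852} = \frac{1}{-2159766} = - \frac{1}{2159766}$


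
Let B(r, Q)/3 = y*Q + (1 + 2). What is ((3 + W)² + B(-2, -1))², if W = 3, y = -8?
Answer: 4761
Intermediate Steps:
B(r, Q) = 9 - 24*Q (B(r, Q) = 3*(-8*Q + (1 + 2)) = 3*(-8*Q + 3) = 3*(3 - 8*Q) = 9 - 24*Q)
((3 + W)² + B(-2, -1))² = ((3 + 3)² + (9 - 24*(-1)))² = (6² + (9 + 24))² = (36 + 33)² = 69² = 4761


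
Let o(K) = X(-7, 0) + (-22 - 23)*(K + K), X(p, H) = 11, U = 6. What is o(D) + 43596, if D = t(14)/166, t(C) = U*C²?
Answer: 3566461/83 ≈ 42969.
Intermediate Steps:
t(C) = 6*C²
D = 588/83 (D = (6*14²)/166 = (6*196)*(1/166) = 1176*(1/166) = 588/83 ≈ 7.0843)
o(K) = 11 - 90*K (o(K) = 11 + (-22 - 23)*(K + K) = 11 - 90*K)
o(D) + 43596 = (11 - 90*588/83) + 43596 = (11 - 52920/83) + 43596 = -52007/83 + 43596 = 3566461/83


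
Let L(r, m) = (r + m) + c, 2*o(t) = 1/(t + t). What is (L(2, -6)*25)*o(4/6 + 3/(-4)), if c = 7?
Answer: -225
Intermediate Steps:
o(t) = 1/(4*t) (o(t) = 1/(2*(t + t)) = 1/(2*((2*t))) = (1/(2*t))/2 = 1/(4*t))
L(r, m) = 7 + m + r (L(r, m) = (r + m) + 7 = (m + r) + 7 = 7 + m + r)
(L(2, -6)*25)*o(4/6 + 3/(-4)) = ((7 - 6 + 2)*25)*(1/(4*(4/6 + 3/(-4)))) = (3*25)*(1/(4*(4*(⅙) + 3*(-¼)))) = 75*(1/(4*(⅔ - ¾))) = 75*(1/(4*(-1/12))) = 75*((¼)*(-12)) = 75*(-3) = -225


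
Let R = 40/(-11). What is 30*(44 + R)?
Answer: 13320/11 ≈ 1210.9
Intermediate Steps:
R = -40/11 (R = 40*(-1/11) = -40/11 ≈ -3.6364)
30*(44 + R) = 30*(44 - 40/11) = 30*(444/11) = 13320/11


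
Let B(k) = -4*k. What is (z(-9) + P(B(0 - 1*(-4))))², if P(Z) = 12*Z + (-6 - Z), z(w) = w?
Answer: 36481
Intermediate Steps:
P(Z) = -6 + 11*Z
(z(-9) + P(B(0 - 1*(-4))))² = (-9 + (-6 + 11*(-4*(0 - 1*(-4)))))² = (-9 + (-6 + 11*(-4*(0 + 4))))² = (-9 + (-6 + 11*(-4*4)))² = (-9 + (-6 + 11*(-16)))² = (-9 + (-6 - 176))² = (-9 - 182)² = (-191)² = 36481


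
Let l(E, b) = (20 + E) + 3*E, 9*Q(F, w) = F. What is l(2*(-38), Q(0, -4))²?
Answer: 80656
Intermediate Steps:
Q(F, w) = F/9
l(E, b) = 20 + 4*E
l(2*(-38), Q(0, -4))² = (20 + 4*(2*(-38)))² = (20 + 4*(-76))² = (20 - 304)² = (-284)² = 80656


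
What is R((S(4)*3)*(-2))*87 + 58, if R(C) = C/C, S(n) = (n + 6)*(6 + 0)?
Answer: 145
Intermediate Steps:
S(n) = 36 + 6*n (S(n) = (6 + n)*6 = 36 + 6*n)
R(C) = 1
R((S(4)*3)*(-2))*87 + 58 = 1*87 + 58 = 87 + 58 = 145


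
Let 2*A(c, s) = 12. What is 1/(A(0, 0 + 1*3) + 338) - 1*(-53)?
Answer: 18233/344 ≈ 53.003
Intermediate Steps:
A(c, s) = 6 (A(c, s) = (½)*12 = 6)
1/(A(0, 0 + 1*3) + 338) - 1*(-53) = 1/(6 + 338) - 1*(-53) = 1/344 + 53 = 18233/344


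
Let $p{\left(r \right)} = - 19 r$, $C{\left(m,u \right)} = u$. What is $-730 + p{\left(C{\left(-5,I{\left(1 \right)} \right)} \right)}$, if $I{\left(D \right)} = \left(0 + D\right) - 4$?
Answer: $-673$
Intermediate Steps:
$I{\left(D \right)} = -4 + D$ ($I{\left(D \right)} = D - 4 = -4 + D$)
$-730 + p{\left(C{\left(-5,I{\left(1 \right)} \right)} \right)} = -730 - 19 \left(-4 + 1\right) = -730 - -57 = -730 + 57 = -673$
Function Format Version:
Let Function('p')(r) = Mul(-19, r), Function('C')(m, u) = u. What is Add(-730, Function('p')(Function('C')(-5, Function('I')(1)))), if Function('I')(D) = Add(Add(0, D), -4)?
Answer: -673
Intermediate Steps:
Function('I')(D) = Add(-4, D) (Function('I')(D) = Add(D, -4) = Add(-4, D))
Add(-730, Function('p')(Function('C')(-5, Function('I')(1)))) = Add(-730, Mul(-19, Add(-4, 1))) = Add(-730, Mul(-19, -3)) = Add(-730, 57) = -673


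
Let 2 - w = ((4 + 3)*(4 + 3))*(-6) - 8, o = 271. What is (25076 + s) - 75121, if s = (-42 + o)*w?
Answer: 19571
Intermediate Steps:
w = 304 (w = 2 - (((4 + 3)*(4 + 3))*(-6) - 8) = 2 - ((7*7)*(-6) - 8) = 2 - (49*(-6) - 8) = 2 - (-294 - 8) = 2 - 1*(-302) = 2 + 302 = 304)
s = 69616 (s = (-42 + 271)*304 = 229*304 = 69616)
(25076 + s) - 75121 = (25076 + 69616) - 75121 = 94692 - 75121 = 19571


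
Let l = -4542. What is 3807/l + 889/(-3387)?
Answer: -5644049/5127918 ≈ -1.1007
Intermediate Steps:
3807/l + 889/(-3387) = 3807/(-4542) + 889/(-3387) = 3807*(-1/4542) + 889*(-1/3387) = -1269/1514 - 889/3387 = -5644049/5127918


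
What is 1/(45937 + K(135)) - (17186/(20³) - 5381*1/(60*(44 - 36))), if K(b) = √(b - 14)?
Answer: 69398239/7658000 ≈ 9.0622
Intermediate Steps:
K(b) = √(-14 + b)
1/(45937 + K(135)) - (17186/(20³) - 5381*1/(60*(44 - 36))) = 1/(45937 + √(-14 + 135)) - (17186/(20³) - 5381*1/(60*(44 - 36))) = 1/(45937 + √121) - (17186/8000 - 5381/(60*8)) = 1/(45937 + 11) - (17186*(1/8000) - 5381/480) = 1/45948 - (8593/4000 - 5381*1/480) = 1/45948 - (8593/4000 - 5381/480) = 1/45948 - 1*(-54373/6000) = 1/45948 + 54373/6000 = 69398239/7658000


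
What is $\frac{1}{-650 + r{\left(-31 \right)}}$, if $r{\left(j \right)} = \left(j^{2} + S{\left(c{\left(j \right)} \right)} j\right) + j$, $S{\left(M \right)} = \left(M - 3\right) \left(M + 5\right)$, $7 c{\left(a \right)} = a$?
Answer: $\frac{49}{20168} \approx 0.0024296$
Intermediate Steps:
$c{\left(a \right)} = \frac{a}{7}$
$S{\left(M \right)} = \left(-3 + M\right) \left(5 + M\right)$
$r{\left(j \right)} = j + j^{2} + j \left(-15 + \frac{j^{2}}{49} + \frac{2 j}{7}\right)$ ($r{\left(j \right)} = \left(j^{2} + \left(-15 + \left(\frac{j}{7}\right)^{2} + 2 \frac{j}{7}\right) j\right) + j = \left(j^{2} + \left(-15 + \frac{j^{2}}{49} + \frac{2 j}{7}\right) j\right) + j = \left(j^{2} + j \left(-15 + \frac{j^{2}}{49} + \frac{2 j}{7}\right)\right) + j = j + j^{2} + j \left(-15 + \frac{j^{2}}{49} + \frac{2 j}{7}\right)$)
$\frac{1}{-650 + r{\left(-31 \right)}} = \frac{1}{-650 + \frac{1}{49} \left(-31\right) \left(-686 + \left(-31\right)^{2} + 63 \left(-31\right)\right)} = \frac{1}{-650 + \frac{1}{49} \left(-31\right) \left(-686 + 961 - 1953\right)} = \frac{1}{-650 + \frac{1}{49} \left(-31\right) \left(-1678\right)} = \frac{1}{-650 + \frac{52018}{49}} = \frac{1}{\frac{20168}{49}} = \frac{49}{20168}$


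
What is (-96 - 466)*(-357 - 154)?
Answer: 287182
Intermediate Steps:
(-96 - 466)*(-357 - 154) = -562*(-511) = 287182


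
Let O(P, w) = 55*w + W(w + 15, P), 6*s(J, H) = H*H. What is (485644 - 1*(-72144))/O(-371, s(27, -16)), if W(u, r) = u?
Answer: 1673364/7213 ≈ 231.99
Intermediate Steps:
s(J, H) = H²/6 (s(J, H) = (H*H)/6 = H²/6)
O(P, w) = 15 + 56*w (O(P, w) = 55*w + (w + 15) = 55*w + (15 + w) = 15 + 56*w)
(485644 - 1*(-72144))/O(-371, s(27, -16)) = (485644 - 1*(-72144))/(15 + 56*((⅙)*(-16)²)) = (485644 + 72144)/(15 + 56*((⅙)*256)) = 557788/(15 + 56*(128/3)) = 557788/(15 + 7168/3) = 557788/(7213/3) = 557788*(3/7213) = 1673364/7213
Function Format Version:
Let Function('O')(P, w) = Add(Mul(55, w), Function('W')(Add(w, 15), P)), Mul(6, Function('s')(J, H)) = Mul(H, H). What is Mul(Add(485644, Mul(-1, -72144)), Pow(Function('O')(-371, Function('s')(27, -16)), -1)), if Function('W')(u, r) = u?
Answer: Rational(1673364, 7213) ≈ 231.99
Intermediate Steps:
Function('s')(J, H) = Mul(Rational(1, 6), Pow(H, 2)) (Function('s')(J, H) = Mul(Rational(1, 6), Mul(H, H)) = Mul(Rational(1, 6), Pow(H, 2)))
Function('O')(P, w) = Add(15, Mul(56, w)) (Function('O')(P, w) = Add(Mul(55, w), Add(w, 15)) = Add(Mul(55, w), Add(15, w)) = Add(15, Mul(56, w)))
Mul(Add(485644, Mul(-1, -72144)), Pow(Function('O')(-371, Function('s')(27, -16)), -1)) = Mul(Add(485644, Mul(-1, -72144)), Pow(Add(15, Mul(56, Mul(Rational(1, 6), Pow(-16, 2)))), -1)) = Mul(Add(485644, 72144), Pow(Add(15, Mul(56, Mul(Rational(1, 6), 256))), -1)) = Mul(557788, Pow(Add(15, Mul(56, Rational(128, 3))), -1)) = Mul(557788, Pow(Add(15, Rational(7168, 3)), -1)) = Mul(557788, Pow(Rational(7213, 3), -1)) = Mul(557788, Rational(3, 7213)) = Rational(1673364, 7213)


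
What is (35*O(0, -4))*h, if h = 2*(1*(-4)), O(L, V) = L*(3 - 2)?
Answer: 0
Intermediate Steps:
O(L, V) = L (O(L, V) = L*1 = L)
h = -8 (h = 2*(-4) = -8)
(35*O(0, -4))*h = (35*0)*(-8) = 0*(-8) = 0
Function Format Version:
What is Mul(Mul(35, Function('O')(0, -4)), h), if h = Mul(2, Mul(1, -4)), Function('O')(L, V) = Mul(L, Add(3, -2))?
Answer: 0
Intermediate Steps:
Function('O')(L, V) = L (Function('O')(L, V) = Mul(L, 1) = L)
h = -8 (h = Mul(2, -4) = -8)
Mul(Mul(35, Function('O')(0, -4)), h) = Mul(Mul(35, 0), -8) = Mul(0, -8) = 0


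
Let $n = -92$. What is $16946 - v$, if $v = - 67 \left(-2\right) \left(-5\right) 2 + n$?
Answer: $18378$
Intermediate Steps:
$v = -1432$ ($v = - 67 \left(-2\right) \left(-5\right) 2 - 92 = - 67 \cdot 10 \cdot 2 - 92 = \left(-67\right) 20 - 92 = -1340 - 92 = -1432$)
$16946 - v = 16946 - -1432 = 16946 + 1432 = 18378$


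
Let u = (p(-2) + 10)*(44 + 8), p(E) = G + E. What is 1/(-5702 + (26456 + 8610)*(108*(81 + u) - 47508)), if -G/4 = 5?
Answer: -1/3722331734 ≈ -2.6865e-10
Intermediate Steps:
G = -20 (G = -4*5 = -20)
p(E) = -20 + E
u = -624 (u = ((-20 - 2) + 10)*(44 + 8) = (-22 + 10)*52 = -12*52 = -624)
1/(-5702 + (26456 + 8610)*(108*(81 + u) - 47508)) = 1/(-5702 + (26456 + 8610)*(108*(81 - 624) - 47508)) = 1/(-5702 + 35066*(108*(-543) - 47508)) = 1/(-5702 + 35066*(-58644 - 47508)) = 1/(-5702 + 35066*(-106152)) = 1/(-5702 - 3722326032) = 1/(-3722331734) = -1/3722331734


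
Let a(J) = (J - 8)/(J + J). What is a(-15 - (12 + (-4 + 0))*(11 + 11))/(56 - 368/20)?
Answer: 995/71816 ≈ 0.013855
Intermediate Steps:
a(J) = (-8 + J)/(2*J) (a(J) = (-8 + J)/((2*J)) = (-8 + J)*(1/(2*J)) = (-8 + J)/(2*J))
a(-15 - (12 + (-4 + 0))*(11 + 11))/(56 - 368/20) = ((-8 + (-15 - (12 + (-4 + 0))*(11 + 11)))/(2*(-15 - (12 + (-4 + 0))*(11 + 11))))/(56 - 368/20) = ((-8 + (-15 - (12 - 4)*22))/(2*(-15 - (12 - 4)*22)))/(56 - 368*1/20) = ((-8 + (-15 - 8*22))/(2*(-15 - 8*22)))/(56 - 92/5) = ((-8 + (-15 - 1*176))/(2*(-15 - 1*176)))/(188/5) = ((-8 + (-15 - 176))/(2*(-15 - 176)))*(5/188) = ((½)*(-8 - 191)/(-191))*(5/188) = ((½)*(-1/191)*(-199))*(5/188) = (199/382)*(5/188) = 995/71816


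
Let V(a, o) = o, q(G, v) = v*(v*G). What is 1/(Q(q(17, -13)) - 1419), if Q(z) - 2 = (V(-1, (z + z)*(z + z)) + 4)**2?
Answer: 1/1090090592908983 ≈ 9.1736e-16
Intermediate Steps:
q(G, v) = G*v**2 (q(G, v) = v*(G*v) = G*v**2)
Q(z) = 2 + (4 + 4*z**2)**2 (Q(z) = 2 + ((z + z)*(z + z) + 4)**2 = 2 + ((2*z)*(2*z) + 4)**2 = 2 + (4*z**2 + 4)**2 = 2 + (4 + 4*z**2)**2)
1/(Q(q(17, -13)) - 1419) = 1/((2 + 16*(1 + (17*(-13)**2)**2)**2) - 1419) = 1/((2 + 16*(1 + (17*169)**2)**2) - 1419) = 1/((2 + 16*(1 + 2873**2)**2) - 1419) = 1/((2 + 16*(1 + 8254129)**2) - 1419) = 1/((2 + 16*8254130**2) - 1419) = 1/((2 + 16*68130662056900) - 1419) = 1/((2 + 1090090592910400) - 1419) = 1/(1090090592910402 - 1419) = 1/1090090592908983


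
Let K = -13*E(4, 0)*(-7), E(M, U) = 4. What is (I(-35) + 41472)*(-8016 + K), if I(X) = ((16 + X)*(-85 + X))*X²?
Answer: -21689379744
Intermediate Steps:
I(X) = X²*(-85 + X)*(16 + X) (I(X) = ((-85 + X)*(16 + X))*X² = X²*(-85 + X)*(16 + X))
K = 364 (K = -13*4*(-7) = -52*(-7) = 364)
(I(-35) + 41472)*(-8016 + K) = ((-35)²*(-1360 + (-35)² - 69*(-35)) + 41472)*(-8016 + 364) = (1225*(-1360 + 1225 + 2415) + 41472)*(-7652) = (1225*2280 + 41472)*(-7652) = (2793000 + 41472)*(-7652) = 2834472*(-7652) = -21689379744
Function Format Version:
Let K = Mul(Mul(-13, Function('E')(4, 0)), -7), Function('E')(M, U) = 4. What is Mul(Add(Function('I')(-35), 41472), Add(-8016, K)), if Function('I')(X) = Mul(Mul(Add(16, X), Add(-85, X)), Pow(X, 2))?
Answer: -21689379744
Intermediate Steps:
Function('I')(X) = Mul(Pow(X, 2), Add(-85, X), Add(16, X)) (Function('I')(X) = Mul(Mul(Add(-85, X), Add(16, X)), Pow(X, 2)) = Mul(Pow(X, 2), Add(-85, X), Add(16, X)))
K = 364 (K = Mul(Mul(-13, 4), -7) = Mul(-52, -7) = 364)
Mul(Add(Function('I')(-35), 41472), Add(-8016, K)) = Mul(Add(Mul(Pow(-35, 2), Add(-1360, Pow(-35, 2), Mul(-69, -35))), 41472), Add(-8016, 364)) = Mul(Add(Mul(1225, Add(-1360, 1225, 2415)), 41472), -7652) = Mul(Add(Mul(1225, 2280), 41472), -7652) = Mul(Add(2793000, 41472), -7652) = Mul(2834472, -7652) = -21689379744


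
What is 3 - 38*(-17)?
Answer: 649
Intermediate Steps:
3 - 38*(-17) = 3 + 646 = 649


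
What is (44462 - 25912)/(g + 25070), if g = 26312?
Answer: 9275/25691 ≈ 0.36102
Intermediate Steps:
(44462 - 25912)/(g + 25070) = (44462 - 25912)/(26312 + 25070) = 18550/51382 = 18550*(1/51382) = 9275/25691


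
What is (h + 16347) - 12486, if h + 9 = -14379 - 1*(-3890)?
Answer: -6637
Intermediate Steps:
h = -10498 (h = -9 + (-14379 - 1*(-3890)) = -9 + (-14379 + 3890) = -9 - 10489 = -10498)
(h + 16347) - 12486 = (-10498 + 16347) - 12486 = 5849 - 12486 = -6637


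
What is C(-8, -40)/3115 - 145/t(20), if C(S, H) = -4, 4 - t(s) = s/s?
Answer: -451687/9345 ≈ -48.335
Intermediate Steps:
t(s) = 3 (t(s) = 4 - s/s = 4 - 1*1 = 4 - 1 = 3)
C(-8, -40)/3115 - 145/t(20) = -4/3115 - 145/3 = -451687/9345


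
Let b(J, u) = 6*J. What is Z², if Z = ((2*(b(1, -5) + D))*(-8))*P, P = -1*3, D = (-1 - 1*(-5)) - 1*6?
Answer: 36864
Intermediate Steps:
D = -2 (D = (-1 + 5) - 6 = 4 - 6 = -2)
P = -3
Z = 192 (Z = ((2*(6*1 - 2))*(-8))*(-3) = ((2*(6 - 2))*(-8))*(-3) = ((2*4)*(-8))*(-3) = (8*(-8))*(-3) = -64*(-3) = 192)
Z² = 192² = 36864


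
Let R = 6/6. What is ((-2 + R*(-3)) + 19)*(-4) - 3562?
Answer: -3618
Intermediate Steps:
R = 1 (R = 6*(⅙) = 1)
((-2 + R*(-3)) + 19)*(-4) - 3562 = ((-2 + 1*(-3)) + 19)*(-4) - 3562 = ((-2 - 3) + 19)*(-4) - 3562 = (-5 + 19)*(-4) - 3562 = 14*(-4) - 3562 = -56 - 3562 = -3618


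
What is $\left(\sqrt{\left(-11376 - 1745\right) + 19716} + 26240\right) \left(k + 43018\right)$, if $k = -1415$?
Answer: $1091662720 + 41603 \sqrt{6595} \approx 1.095 \cdot 10^{9}$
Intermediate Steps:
$\left(\sqrt{\left(-11376 - 1745\right) + 19716} + 26240\right) \left(k + 43018\right) = \left(\sqrt{\left(-11376 - 1745\right) + 19716} + 26240\right) \left(-1415 + 43018\right) = \left(\sqrt{-13121 + 19716} + 26240\right) 41603 = \left(\sqrt{6595} + 26240\right) 41603 = \left(26240 + \sqrt{6595}\right) 41603 = 1091662720 + 41603 \sqrt{6595}$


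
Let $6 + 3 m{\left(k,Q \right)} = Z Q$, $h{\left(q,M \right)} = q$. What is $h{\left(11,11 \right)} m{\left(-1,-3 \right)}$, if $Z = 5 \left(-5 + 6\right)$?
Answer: $-77$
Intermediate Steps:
$Z = 5$ ($Z = 5 \cdot 1 = 5$)
$m{\left(k,Q \right)} = -2 + \frac{5 Q}{3}$
$h{\left(11,11 \right)} m{\left(-1,-3 \right)} = 11 \left(-2 + \frac{5}{3} \left(-3\right)\right) = 11 \left(-2 - 5\right) = 11 \left(-7\right) = -77$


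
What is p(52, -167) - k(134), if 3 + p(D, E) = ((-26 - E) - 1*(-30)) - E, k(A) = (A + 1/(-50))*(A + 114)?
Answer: -822301/25 ≈ -32892.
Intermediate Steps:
k(A) = (114 + A)*(-1/50 + A) (k(A) = (A - 1/50)*(114 + A) = (-1/50 + A)*(114 + A) = (114 + A)*(-1/50 + A))
p(D, E) = 1 - 2*E (p(D, E) = -3 + (((-26 - E) - 1*(-30)) - E) = -3 + (((-26 - E) + 30) - E) = -3 + ((4 - E) - E) = -3 + (4 - 2*E) = 1 - 2*E)
p(52, -167) - k(134) = (1 - 2*(-167)) - (-57/25 + 134**2 + (5699/50)*134) = (1 + 334) - (-57/25 + 17956 + 381833/25) = 335 - 1*830676/25 = 335 - 830676/25 = -822301/25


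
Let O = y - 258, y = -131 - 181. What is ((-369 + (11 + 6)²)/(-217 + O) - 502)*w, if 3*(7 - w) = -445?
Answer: -184067204/2361 ≈ -77962.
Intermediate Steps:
y = -312
w = 466/3 (w = 7 - ⅓*(-445) = 7 + 445/3 = 466/3 ≈ 155.33)
O = -570 (O = -312 - 258 = -570)
((-369 + (11 + 6)²)/(-217 + O) - 502)*w = ((-369 + (11 + 6)²)/(-217 - 570) - 502)*(466/3) = ((-369 + 17²)/(-787) - 502)*(466/3) = ((-369 + 289)*(-1/787) - 502)*(466/3) = (-80*(-1/787) - 502)*(466/3) = (80/787 - 502)*(466/3) = -394994/787*466/3 = -184067204/2361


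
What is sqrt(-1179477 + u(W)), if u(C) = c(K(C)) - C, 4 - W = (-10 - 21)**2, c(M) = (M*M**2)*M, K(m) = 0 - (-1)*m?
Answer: sqrt(838778212281) ≈ 9.1585e+5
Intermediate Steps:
K(m) = m (K(m) = 0 + m = m)
c(M) = M**4 (c(M) = M**3*M = M**4)
W = -957 (W = 4 - (-10 - 21)**2 = 4 - 1*(-31)**2 = 4 - 1*961 = 4 - 961 = -957)
u(C) = C**4 - C
sqrt(-1179477 + u(W)) = sqrt(-1179477 + ((-957)**4 - 1*(-957))) = sqrt(-1179477 + (838779390801 + 957)) = sqrt(-1179477 + 838779391758) = sqrt(838778212281)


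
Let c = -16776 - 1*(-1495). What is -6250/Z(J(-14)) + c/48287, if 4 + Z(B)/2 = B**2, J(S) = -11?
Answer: -152684752/5649579 ≈ -27.026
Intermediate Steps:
c = -15281 (c = -16776 + 1495 = -15281)
Z(B) = -8 + 2*B**2
-6250/Z(J(-14)) + c/48287 = -6250/(-8 + 2*(-11)**2) - 15281/48287 = -6250/(-8 + 2*121) - 15281*1/48287 = -6250/(-8 + 242) - 15281/48287 = -6250/234 - 15281/48287 = -6250*1/234 - 15281/48287 = -3125/117 - 15281/48287 = -152684752/5649579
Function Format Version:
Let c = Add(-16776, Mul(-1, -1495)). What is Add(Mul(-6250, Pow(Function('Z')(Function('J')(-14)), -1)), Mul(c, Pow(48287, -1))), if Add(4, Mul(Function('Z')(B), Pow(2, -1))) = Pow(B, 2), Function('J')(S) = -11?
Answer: Rational(-152684752, 5649579) ≈ -27.026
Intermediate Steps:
c = -15281 (c = Add(-16776, 1495) = -15281)
Function('Z')(B) = Add(-8, Mul(2, Pow(B, 2)))
Add(Mul(-6250, Pow(Function('Z')(Function('J')(-14)), -1)), Mul(c, Pow(48287, -1))) = Add(Mul(-6250, Pow(Add(-8, Mul(2, Pow(-11, 2))), -1)), Mul(-15281, Pow(48287, -1))) = Add(Mul(-6250, Pow(Add(-8, Mul(2, 121)), -1)), Mul(-15281, Rational(1, 48287))) = Add(Mul(-6250, Pow(Add(-8, 242), -1)), Rational(-15281, 48287)) = Add(Mul(-6250, Pow(234, -1)), Rational(-15281, 48287)) = Add(Mul(-6250, Rational(1, 234)), Rational(-15281, 48287)) = Add(Rational(-3125, 117), Rational(-15281, 48287)) = Rational(-152684752, 5649579)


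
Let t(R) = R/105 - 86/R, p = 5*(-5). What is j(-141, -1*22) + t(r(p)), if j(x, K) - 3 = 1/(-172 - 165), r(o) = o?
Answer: 1096747/176925 ≈ 6.1989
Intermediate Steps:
p = -25
j(x, K) = 1010/337 (j(x, K) = 3 + 1/(-172 - 165) = 3 + 1/(-337) = 3 - 1/337 = 1010/337)
t(R) = -86/R + R/105 (t(R) = R*(1/105) - 86/R = R/105 - 86/R = -86/R + R/105)
j(-141, -1*22) + t(r(p)) = 1010/337 + (-86/(-25) + (1/105)*(-25)) = 1010/337 + (-86*(-1/25) - 5/21) = 1010/337 + (86/25 - 5/21) = 1010/337 + 1681/525 = 1096747/176925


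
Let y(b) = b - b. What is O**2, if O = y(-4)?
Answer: 0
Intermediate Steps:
y(b) = 0
O = 0
O**2 = 0**2 = 0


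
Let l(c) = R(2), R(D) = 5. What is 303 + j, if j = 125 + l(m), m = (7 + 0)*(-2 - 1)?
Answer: 433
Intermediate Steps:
m = -21 (m = 7*(-3) = -21)
l(c) = 5
j = 130 (j = 125 + 5 = 130)
303 + j = 303 + 130 = 433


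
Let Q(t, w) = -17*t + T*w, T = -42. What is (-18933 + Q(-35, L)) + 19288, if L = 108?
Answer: -3586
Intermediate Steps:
Q(t, w) = -42*w - 17*t (Q(t, w) = -17*t - 42*w = -42*w - 17*t)
(-18933 + Q(-35, L)) + 19288 = (-18933 + (-42*108 - 17*(-35))) + 19288 = (-18933 + (-4536 + 595)) + 19288 = (-18933 - 3941) + 19288 = -22874 + 19288 = -3586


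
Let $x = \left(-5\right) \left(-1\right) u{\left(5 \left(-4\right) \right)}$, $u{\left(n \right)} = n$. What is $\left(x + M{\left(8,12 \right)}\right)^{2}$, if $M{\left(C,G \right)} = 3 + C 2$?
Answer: $6561$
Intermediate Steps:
$M{\left(C,G \right)} = 3 + 2 C$
$x = -100$ ($x = \left(-5\right) \left(-1\right) 5 \left(-4\right) = 5 \left(-20\right) = -100$)
$\left(x + M{\left(8,12 \right)}\right)^{2} = \left(-100 + \left(3 + 2 \cdot 8\right)\right)^{2} = \left(-100 + \left(3 + 16\right)\right)^{2} = \left(-100 + 19\right)^{2} = \left(-81\right)^{2} = 6561$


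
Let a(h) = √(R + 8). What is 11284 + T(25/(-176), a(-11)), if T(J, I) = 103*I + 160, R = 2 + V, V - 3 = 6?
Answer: 11444 + 103*√19 ≈ 11893.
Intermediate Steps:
V = 9 (V = 3 + 6 = 9)
R = 11 (R = 2 + 9 = 11)
a(h) = √19 (a(h) = √(11 + 8) = √19)
T(J, I) = 160 + 103*I
11284 + T(25/(-176), a(-11)) = 11284 + (160 + 103*√19) = 11444 + 103*√19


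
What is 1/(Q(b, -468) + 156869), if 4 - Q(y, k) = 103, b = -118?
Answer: 1/156770 ≈ 6.3788e-6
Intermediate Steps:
Q(y, k) = -99 (Q(y, k) = 4 - 1*103 = 4 - 103 = -99)
1/(Q(b, -468) + 156869) = 1/(-99 + 156869) = 1/156770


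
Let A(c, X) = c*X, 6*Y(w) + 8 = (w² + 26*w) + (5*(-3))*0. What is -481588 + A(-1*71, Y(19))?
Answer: -2949665/6 ≈ -4.9161e+5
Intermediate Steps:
Y(w) = -4/3 + w²/6 + 13*w/3 (Y(w) = -4/3 + ((w² + 26*w) + (5*(-3))*0)/6 = -4/3 + ((w² + 26*w) - 15*0)/6 = -4/3 + ((w² + 26*w) + 0)/6 = -4/3 + (w² + 26*w)/6 = -4/3 + (w²/6 + 13*w/3) = -4/3 + w²/6 + 13*w/3)
A(c, X) = X*c
-481588 + A(-1*71, Y(19)) = -481588 + (-4/3 + (⅙)*19² + (13/3)*19)*(-1*71) = -481588 + (-4/3 + (⅙)*361 + 247/3)*(-71) = -481588 + (-4/3 + 361/6 + 247/3)*(-71) = -481588 + (847/6)*(-71) = -481588 - 60137/6 = -2949665/6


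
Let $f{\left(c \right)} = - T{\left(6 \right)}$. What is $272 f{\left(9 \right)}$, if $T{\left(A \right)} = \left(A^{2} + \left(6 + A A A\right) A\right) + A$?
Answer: $-373728$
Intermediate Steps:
$T{\left(A \right)} = A + A^{2} + A \left(6 + A^{3}\right)$ ($T{\left(A \right)} = \left(A^{2} + \left(6 + A^{2} A\right) A\right) + A = \left(A^{2} + \left(6 + A^{3}\right) A\right) + A = \left(A^{2} + A \left(6 + A^{3}\right)\right) + A = A + A^{2} + A \left(6 + A^{3}\right)$)
$f{\left(c \right)} = -1374$ ($f{\left(c \right)} = - 6 \left(7 + 6 + 6^{3}\right) = - 6 \left(7 + 6 + 216\right) = - 6 \cdot 229 = \left(-1\right) 1374 = -1374$)
$272 f{\left(9 \right)} = 272 \left(-1374\right) = -373728$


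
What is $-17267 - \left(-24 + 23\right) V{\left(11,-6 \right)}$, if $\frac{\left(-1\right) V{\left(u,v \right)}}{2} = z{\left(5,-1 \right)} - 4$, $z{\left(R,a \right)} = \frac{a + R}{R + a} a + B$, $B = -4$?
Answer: $-17249$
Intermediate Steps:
$z{\left(R,a \right)} = -4 + a$ ($z{\left(R,a \right)} = \frac{a + R}{R + a} a - 4 = \frac{R + a}{R + a} a - 4 = 1 a - 4 = a - 4 = -4 + a$)
$V{\left(u,v \right)} = 18$ ($V{\left(u,v \right)} = - 2 \left(\left(-4 - 1\right) - 4\right) = - 2 \left(-5 - 4\right) = \left(-2\right) \left(-9\right) = 18$)
$-17267 - \left(-24 + 23\right) V{\left(11,-6 \right)} = -17267 - \left(-24 + 23\right) 18 = -17267 - \left(-1\right) 18 = -17267 - -18 = -17267 + 18 = -17249$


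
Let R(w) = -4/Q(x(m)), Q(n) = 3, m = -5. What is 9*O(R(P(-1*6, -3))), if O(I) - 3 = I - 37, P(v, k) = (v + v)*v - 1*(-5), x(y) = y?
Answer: -318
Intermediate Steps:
P(v, k) = 5 + 2*v² (P(v, k) = (2*v)*v + 5 = 2*v² + 5 = 5 + 2*v²)
R(w) = -4/3
O(I) = -34 + I (O(I) = 3 + (I - 37) = 3 + (-37 + I) = -34 + I)
9*O(R(P(-1*6, -3))) = 9*(-34 - 4/3) = 9*(-106/3) = -318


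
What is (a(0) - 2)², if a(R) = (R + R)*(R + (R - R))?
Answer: 4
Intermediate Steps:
a(R) = 2*R² (a(R) = (2*R)*(R + 0) = (2*R)*R = 2*R²)
(a(0) - 2)² = (2*0² - 2)² = (2*0 - 2)² = (0 - 2)² = (-2)² = 4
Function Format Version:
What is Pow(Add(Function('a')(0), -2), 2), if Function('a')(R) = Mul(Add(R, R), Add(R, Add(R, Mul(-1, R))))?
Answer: 4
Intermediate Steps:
Function('a')(R) = Mul(2, Pow(R, 2)) (Function('a')(R) = Mul(Mul(2, R), Add(R, 0)) = Mul(Mul(2, R), R) = Mul(2, Pow(R, 2)))
Pow(Add(Function('a')(0), -2), 2) = Pow(Add(Mul(2, Pow(0, 2)), -2), 2) = Pow(Add(Mul(2, 0), -2), 2) = Pow(Add(0, -2), 2) = Pow(-2, 2) = 4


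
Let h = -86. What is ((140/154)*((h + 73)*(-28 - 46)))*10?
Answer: 96200/11 ≈ 8745.5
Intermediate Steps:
((140/154)*((h + 73)*(-28 - 46)))*10 = ((140/154)*((-86 + 73)*(-28 - 46)))*10 = ((140*(1/154))*(-13*(-74)))*10 = ((10/11)*962)*10 = (9620/11)*10 = 96200/11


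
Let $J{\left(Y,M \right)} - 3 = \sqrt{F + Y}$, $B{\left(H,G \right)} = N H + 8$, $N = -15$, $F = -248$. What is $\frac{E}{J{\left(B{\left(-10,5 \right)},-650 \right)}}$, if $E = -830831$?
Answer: $- \frac{830831}{33} + \frac{830831 i \sqrt{10}}{33} \approx -25177.0 + 79616.0 i$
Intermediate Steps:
$B{\left(H,G \right)} = 8 - 15 H$ ($B{\left(H,G \right)} = - 15 H + 8 = 8 - 15 H$)
$J{\left(Y,M \right)} = 3 + \sqrt{-248 + Y}$
$\frac{E}{J{\left(B{\left(-10,5 \right)},-650 \right)}} = - \frac{830831}{3 + \sqrt{-248 + \left(8 - -150\right)}} = - \frac{830831}{3 + \sqrt{-248 + \left(8 + 150\right)}} = - \frac{830831}{3 + \sqrt{-248 + 158}} = - \frac{830831}{3 + \sqrt{-90}} = - \frac{830831}{3 + 3 i \sqrt{10}}$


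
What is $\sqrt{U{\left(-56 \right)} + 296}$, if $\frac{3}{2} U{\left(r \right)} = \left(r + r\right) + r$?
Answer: $2 \sqrt{46} \approx 13.565$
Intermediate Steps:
$U{\left(r \right)} = 2 r$ ($U{\left(r \right)} = \frac{2 \left(\left(r + r\right) + r\right)}{3} = \frac{2 \left(2 r + r\right)}{3} = \frac{2 \cdot 3 r}{3} = 2 r$)
$\sqrt{U{\left(-56 \right)} + 296} = \sqrt{2 \left(-56\right) + 296} = \sqrt{-112 + 296} = \sqrt{184} = 2 \sqrt{46}$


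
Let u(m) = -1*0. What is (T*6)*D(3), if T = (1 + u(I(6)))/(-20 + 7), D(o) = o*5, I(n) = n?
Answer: -90/13 ≈ -6.9231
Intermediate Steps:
D(o) = 5*o
u(m) = 0
T = -1/13 (T = (1 + 0)/(-20 + 7) = 1/(-13) = 1*(-1/13) = -1/13 ≈ -0.076923)
(T*6)*D(3) = (-1/13*6)*(5*3) = -6/13*15 = -90/13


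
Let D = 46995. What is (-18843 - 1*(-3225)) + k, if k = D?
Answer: 31377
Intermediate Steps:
k = 46995
(-18843 - 1*(-3225)) + k = (-18843 - 1*(-3225)) + 46995 = (-18843 + 3225) + 46995 = -15618 + 46995 = 31377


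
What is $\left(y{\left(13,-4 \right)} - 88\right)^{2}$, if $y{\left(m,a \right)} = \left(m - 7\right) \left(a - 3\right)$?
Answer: $16900$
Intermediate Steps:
$y{\left(m,a \right)} = \left(-7 + m\right) \left(-3 + a\right)$
$\left(y{\left(13,-4 \right)} - 88\right)^{2} = \left(\left(21 - -28 - 39 - 52\right) - 88\right)^{2} = \left(\left(21 + 28 - 39 - 52\right) - 88\right)^{2} = \left(-42 - 88\right)^{2} = \left(-130\right)^{2} = 16900$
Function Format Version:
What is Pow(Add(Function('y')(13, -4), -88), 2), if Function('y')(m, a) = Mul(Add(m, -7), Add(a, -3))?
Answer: 16900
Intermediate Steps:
Function('y')(m, a) = Mul(Add(-7, m), Add(-3, a))
Pow(Add(Function('y')(13, -4), -88), 2) = Pow(Add(Add(21, Mul(-7, -4), Mul(-3, 13), Mul(-4, 13)), -88), 2) = Pow(Add(Add(21, 28, -39, -52), -88), 2) = Pow(Add(-42, -88), 2) = Pow(-130, 2) = 16900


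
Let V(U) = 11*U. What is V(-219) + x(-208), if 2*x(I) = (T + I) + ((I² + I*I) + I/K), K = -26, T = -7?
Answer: 81503/2 ≈ 40752.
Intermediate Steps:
x(I) = -7/2 + I² + 25*I/52 (x(I) = ((-7 + I) + ((I² + I*I) + I/(-26)))/2 = ((-7 + I) + ((I² + I²) + I*(-1/26)))/2 = ((-7 + I) + (2*I² - I/26))/2 = (-7 + 2*I² + 25*I/26)/2 = -7/2 + I² + 25*I/52)
V(-219) + x(-208) = 11*(-219) + (-7/2 + (-208)² + (25/52)*(-208)) = -2409 + (-7/2 + 43264 - 100) = -2409 + 86321/2 = 81503/2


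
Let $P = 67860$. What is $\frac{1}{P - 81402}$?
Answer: $- \frac{1}{13542} \approx -7.3844 \cdot 10^{-5}$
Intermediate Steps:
$\frac{1}{P - 81402} = \frac{1}{67860 - 81402} = \frac{1}{-13542} = - \frac{1}{13542}$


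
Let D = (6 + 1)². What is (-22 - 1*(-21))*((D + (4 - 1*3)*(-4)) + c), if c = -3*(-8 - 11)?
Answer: -102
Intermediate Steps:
D = 49 (D = 7² = 49)
c = 57 (c = -3*(-19) = 57)
(-22 - 1*(-21))*((D + (4 - 1*3)*(-4)) + c) = (-22 - 1*(-21))*((49 + (4 - 1*3)*(-4)) + 57) = (-22 + 21)*((49 + (4 - 3)*(-4)) + 57) = -((49 + 1*(-4)) + 57) = -((49 - 4) + 57) = -(45 + 57) = -1*102 = -102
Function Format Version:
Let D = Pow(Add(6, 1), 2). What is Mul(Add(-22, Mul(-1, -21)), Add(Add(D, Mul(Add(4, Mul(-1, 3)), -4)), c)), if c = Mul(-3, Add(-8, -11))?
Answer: -102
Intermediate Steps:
D = 49 (D = Pow(7, 2) = 49)
c = 57 (c = Mul(-3, -19) = 57)
Mul(Add(-22, Mul(-1, -21)), Add(Add(D, Mul(Add(4, Mul(-1, 3)), -4)), c)) = Mul(Add(-22, Mul(-1, -21)), Add(Add(49, Mul(Add(4, Mul(-1, 3)), -4)), 57)) = Mul(Add(-22, 21), Add(Add(49, Mul(Add(4, -3), -4)), 57)) = Mul(-1, Add(Add(49, Mul(1, -4)), 57)) = Mul(-1, Add(Add(49, -4), 57)) = Mul(-1, Add(45, 57)) = Mul(-1, 102) = -102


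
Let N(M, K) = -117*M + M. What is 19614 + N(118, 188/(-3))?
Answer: 5926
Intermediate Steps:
N(M, K) = -116*M
19614 + N(118, 188/(-3)) = 19614 - 116*118 = 19614 - 13688 = 5926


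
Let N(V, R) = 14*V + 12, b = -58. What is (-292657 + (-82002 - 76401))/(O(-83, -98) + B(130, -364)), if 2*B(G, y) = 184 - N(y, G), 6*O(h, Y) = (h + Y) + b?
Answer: -541272/3113 ≈ -173.87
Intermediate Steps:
O(h, Y) = -29/3 + Y/6 + h/6 (O(h, Y) = ((h + Y) - 58)/6 = ((Y + h) - 58)/6 = (-58 + Y + h)/6 = -29/3 + Y/6 + h/6)
N(V, R) = 12 + 14*V
B(G, y) = 86 - 7*y (B(G, y) = (184 - (12 + 14*y))/2 = (184 + (-12 - 14*y))/2 = (172 - 14*y)/2 = 86 - 7*y)
(-292657 + (-82002 - 76401))/(O(-83, -98) + B(130, -364)) = (-292657 + (-82002 - 76401))/((-29/3 + (⅙)*(-98) + (⅙)*(-83)) + (86 - 7*(-364))) = (-292657 - 158403)/((-29/3 - 49/3 - 83/6) + (86 + 2548)) = -451060/(-239/6 + 2634) = -451060/15565/6 = -451060*6/15565 = -541272/3113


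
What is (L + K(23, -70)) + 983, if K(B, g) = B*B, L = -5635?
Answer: -4123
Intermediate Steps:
K(B, g) = B²
(L + K(23, -70)) + 983 = (-5635 + 23²) + 983 = (-5635 + 529) + 983 = -5106 + 983 = -4123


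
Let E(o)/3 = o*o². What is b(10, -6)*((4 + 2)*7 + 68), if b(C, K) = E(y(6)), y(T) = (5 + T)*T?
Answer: 94873680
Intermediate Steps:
y(T) = T*(5 + T)
E(o) = 3*o³ (E(o) = 3*(o*o²) = 3*o³)
b(C, K) = 862488 (b(C, K) = 3*(6*(5 + 6))³ = 3*(6*11)³ = 3*66³ = 3*287496 = 862488)
b(10, -6)*((4 + 2)*7 + 68) = 862488*((4 + 2)*7 + 68) = 862488*(6*7 + 68) = 862488*(42 + 68) = 862488*110 = 94873680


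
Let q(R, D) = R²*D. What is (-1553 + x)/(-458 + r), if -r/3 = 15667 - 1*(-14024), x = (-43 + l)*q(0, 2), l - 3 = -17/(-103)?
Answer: 1553/89531 ≈ 0.017346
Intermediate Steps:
l = 326/103 (l = 3 - 17/(-103) = 3 - 17*(-1/103) = 3 + 17/103 = 326/103 ≈ 3.1650)
q(R, D) = D*R²
x = 0 (x = (-43 + 326/103)*(2*0²) = -8206*0/103 = -4103/103*0 = 0)
r = -89073 (r = -3*(15667 - 1*(-14024)) = -3*(15667 + 14024) = -3*29691 = -89073)
(-1553 + x)/(-458 + r) = (-1553 + 0)/(-458 - 89073) = -1553/(-89531) = -1553*(-1/89531) = 1553/89531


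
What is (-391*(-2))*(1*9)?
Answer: 7038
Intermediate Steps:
(-391*(-2))*(1*9) = -23*(-34)*9 = 782*9 = 7038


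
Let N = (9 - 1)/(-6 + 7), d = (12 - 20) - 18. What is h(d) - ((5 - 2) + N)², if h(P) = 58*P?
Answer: -1629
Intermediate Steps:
d = -26 (d = -8 - 18 = -26)
N = 8 (N = 8/1 = 8*1 = 8)
h(d) - ((5 - 2) + N)² = 58*(-26) - ((5 - 2) + 8)² = -1508 - (3 + 8)² = -1508 - 1*11² = -1508 - 1*121 = -1508 - 121 = -1629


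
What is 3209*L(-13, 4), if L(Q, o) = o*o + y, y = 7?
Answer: 73807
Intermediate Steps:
L(Q, o) = 7 + o² (L(Q, o) = o*o + 7 = o² + 7 = 7 + o²)
3209*L(-13, 4) = 3209*(7 + 4²) = 3209*(7 + 16) = 3209*23 = 73807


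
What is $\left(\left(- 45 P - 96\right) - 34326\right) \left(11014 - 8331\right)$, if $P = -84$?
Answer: $-82212486$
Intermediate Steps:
$\left(\left(- 45 P - 96\right) - 34326\right) \left(11014 - 8331\right) = \left(\left(\left(-45\right) \left(-84\right) - 96\right) - 34326\right) \left(11014 - 8331\right) = \left(\left(3780 - 96\right) - 34326\right) 2683 = \left(3684 - 34326\right) 2683 = \left(-30642\right) 2683 = -82212486$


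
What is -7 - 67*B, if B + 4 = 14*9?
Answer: -8181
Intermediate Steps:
B = 122 (B = -4 + 14*9 = -4 + 126 = 122)
-7 - 67*B = -7 - 67*122 = -7 - 8174 = -8181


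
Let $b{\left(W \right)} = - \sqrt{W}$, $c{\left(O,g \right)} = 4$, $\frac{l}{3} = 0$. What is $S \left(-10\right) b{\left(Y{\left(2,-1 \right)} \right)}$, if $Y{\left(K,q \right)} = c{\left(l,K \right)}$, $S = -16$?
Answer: $-320$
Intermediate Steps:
$l = 0$ ($l = 3 \cdot 0 = 0$)
$Y{\left(K,q \right)} = 4$
$S \left(-10\right) b{\left(Y{\left(2,-1 \right)} \right)} = \left(-16\right) \left(-10\right) \left(- \sqrt{4}\right) = 160 \left(\left(-1\right) 2\right) = 160 \left(-2\right) = -320$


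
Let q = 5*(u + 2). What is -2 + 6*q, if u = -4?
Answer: -62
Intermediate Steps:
q = -10 (q = 5*(-4 + 2) = 5*(-2) = -10)
-2 + 6*q = -2 + 6*(-10) = -2 - 60 = -62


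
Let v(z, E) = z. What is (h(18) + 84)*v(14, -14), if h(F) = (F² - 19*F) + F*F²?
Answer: 82572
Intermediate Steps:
h(F) = F² + F³ - 19*F (h(F) = (F² - 19*F) + F³ = F² + F³ - 19*F)
(h(18) + 84)*v(14, -14) = (18*(-19 + 18 + 18²) + 84)*14 = (18*(-19 + 18 + 324) + 84)*14 = (18*323 + 84)*14 = (5814 + 84)*14 = 5898*14 = 82572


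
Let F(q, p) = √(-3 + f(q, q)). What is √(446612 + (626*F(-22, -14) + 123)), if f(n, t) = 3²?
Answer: √(446735 + 626*√6) ≈ 669.53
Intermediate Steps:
f(n, t) = 9
F(q, p) = √6 (F(q, p) = √(-3 + 9) = √6)
√(446612 + (626*F(-22, -14) + 123)) = √(446612 + (626*√6 + 123)) = √(446612 + (123 + 626*√6)) = √(446735 + 626*√6)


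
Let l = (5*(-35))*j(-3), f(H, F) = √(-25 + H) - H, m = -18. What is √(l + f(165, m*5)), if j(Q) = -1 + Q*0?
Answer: √(10 + 2*√35) ≈ 4.6725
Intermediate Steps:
j(Q) = -1 (j(Q) = -1 + 0 = -1)
l = 175 (l = (5*(-35))*(-1) = -175*(-1) = 175)
√(l + f(165, m*5)) = √(175 + (√(-25 + 165) - 1*165)) = √(175 + (√140 - 165)) = √(175 + (2*√35 - 165)) = √(175 + (-165 + 2*√35)) = √(10 + 2*√35)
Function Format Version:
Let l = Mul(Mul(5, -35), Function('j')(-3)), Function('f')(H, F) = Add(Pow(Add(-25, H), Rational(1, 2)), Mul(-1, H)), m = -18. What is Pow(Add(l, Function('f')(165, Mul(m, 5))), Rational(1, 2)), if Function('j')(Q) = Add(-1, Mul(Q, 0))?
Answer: Pow(Add(10, Mul(2, Pow(35, Rational(1, 2)))), Rational(1, 2)) ≈ 4.6725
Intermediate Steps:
Function('j')(Q) = -1 (Function('j')(Q) = Add(-1, 0) = -1)
l = 175 (l = Mul(Mul(5, -35), -1) = Mul(-175, -1) = 175)
Pow(Add(l, Function('f')(165, Mul(m, 5))), Rational(1, 2)) = Pow(Add(175, Add(Pow(Add(-25, 165), Rational(1, 2)), Mul(-1, 165))), Rational(1, 2)) = Pow(Add(175, Add(Pow(140, Rational(1, 2)), -165)), Rational(1, 2)) = Pow(Add(175, Add(Mul(2, Pow(35, Rational(1, 2))), -165)), Rational(1, 2)) = Pow(Add(175, Add(-165, Mul(2, Pow(35, Rational(1, 2))))), Rational(1, 2)) = Pow(Add(10, Mul(2, Pow(35, Rational(1, 2)))), Rational(1, 2))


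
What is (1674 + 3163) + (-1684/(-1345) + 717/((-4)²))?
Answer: 105083549/21520 ≈ 4883.1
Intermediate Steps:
(1674 + 3163) + (-1684/(-1345) + 717/((-4)²)) = 4837 + (-1684*(-1/1345) + 717/16) = 4837 + (1684/1345 + 717*(1/16)) = 4837 + (1684/1345 + 717/16) = 4837 + 991309/21520 = 105083549/21520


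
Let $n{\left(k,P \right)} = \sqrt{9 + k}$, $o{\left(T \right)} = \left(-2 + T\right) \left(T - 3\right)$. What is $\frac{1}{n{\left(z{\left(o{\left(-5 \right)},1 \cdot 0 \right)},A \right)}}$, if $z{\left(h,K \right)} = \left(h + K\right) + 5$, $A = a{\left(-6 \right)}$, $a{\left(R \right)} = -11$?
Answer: $\frac{\sqrt{70}}{70} \approx 0.11952$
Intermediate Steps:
$o{\left(T \right)} = \left(-3 + T\right) \left(-2 + T\right)$ ($o{\left(T \right)} = \left(-2 + T\right) \left(-3 + T\right) = \left(-3 + T\right) \left(-2 + T\right)$)
$A = -11$
$z{\left(h,K \right)} = 5 + K + h$ ($z{\left(h,K \right)} = \left(K + h\right) + 5 = 5 + K + h$)
$\frac{1}{n{\left(z{\left(o{\left(-5 \right)},1 \cdot 0 \right)},A \right)}} = \frac{1}{\sqrt{9 + \left(5 + 1 \cdot 0 + \left(6 + \left(-5\right)^{2} - -25\right)\right)}} = \frac{1}{\sqrt{9 + \left(5 + 0 + \left(6 + 25 + 25\right)\right)}} = \frac{1}{\sqrt{9 + \left(5 + 0 + 56\right)}} = \frac{1}{\sqrt{9 + 61}} = \frac{1}{\sqrt{70}} = \frac{\sqrt{70}}{70}$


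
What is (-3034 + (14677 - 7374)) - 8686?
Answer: -4417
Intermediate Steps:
(-3034 + (14677 - 7374)) - 8686 = (-3034 + 7303) - 8686 = 4269 - 8686 = -4417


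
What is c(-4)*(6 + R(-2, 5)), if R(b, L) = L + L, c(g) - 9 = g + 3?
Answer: 128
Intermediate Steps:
c(g) = 12 + g (c(g) = 9 + (g + 3) = 9 + (3 + g) = 12 + g)
R(b, L) = 2*L
c(-4)*(6 + R(-2, 5)) = (12 - 4)*(6 + 2*5) = 8*(6 + 10) = 8*16 = 128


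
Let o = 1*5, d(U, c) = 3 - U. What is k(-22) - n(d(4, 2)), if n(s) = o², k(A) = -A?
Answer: -3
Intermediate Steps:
o = 5
n(s) = 25 (n(s) = 5² = 25)
k(-22) - n(d(4, 2)) = -1*(-22) - 1*25 = 22 - 25 = -3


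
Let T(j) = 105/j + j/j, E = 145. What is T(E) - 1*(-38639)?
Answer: 1120581/29 ≈ 38641.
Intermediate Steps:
T(j) = 1 + 105/j (T(j) = 105/j + 1 = 1 + 105/j)
T(E) - 1*(-38639) = (105 + 145)/145 - 1*(-38639) = (1/145)*250 + 38639 = 50/29 + 38639 = 1120581/29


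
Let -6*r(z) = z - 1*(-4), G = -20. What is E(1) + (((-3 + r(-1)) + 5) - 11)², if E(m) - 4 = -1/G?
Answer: 943/10 ≈ 94.300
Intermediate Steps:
r(z) = -⅔ - z/6 (r(z) = -(z - 1*(-4))/6 = -(z + 4)/6 = -(4 + z)/6 = -⅔ - z/6)
E(m) = 81/20 (E(m) = 4 - 1/(-20) = 4 - 1*(-1/20) = 4 + 1/20 = 81/20)
E(1) + (((-3 + r(-1)) + 5) - 11)² = 81/20 + (((-3 + (-⅔ - ⅙*(-1))) + 5) - 11)² = 81/20 + (((-3 + (-⅔ + ⅙)) + 5) - 11)² = 81/20 + (((-3 - ½) + 5) - 11)² = 81/20 + ((-7/2 + 5) - 11)² = 81/20 + (3/2 - 11)² = 81/20 + (-19/2)² = 81/20 + 361/4 = 943/10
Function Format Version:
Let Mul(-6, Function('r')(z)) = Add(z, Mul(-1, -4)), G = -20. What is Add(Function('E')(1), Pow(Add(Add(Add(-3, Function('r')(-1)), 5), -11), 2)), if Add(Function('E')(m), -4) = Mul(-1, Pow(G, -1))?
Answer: Rational(943, 10) ≈ 94.300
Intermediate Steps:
Function('r')(z) = Add(Rational(-2, 3), Mul(Rational(-1, 6), z)) (Function('r')(z) = Mul(Rational(-1, 6), Add(z, Mul(-1, -4))) = Mul(Rational(-1, 6), Add(z, 4)) = Mul(Rational(-1, 6), Add(4, z)) = Add(Rational(-2, 3), Mul(Rational(-1, 6), z)))
Function('E')(m) = Rational(81, 20) (Function('E')(m) = Add(4, Mul(-1, Pow(-20, -1))) = Add(4, Mul(-1, Rational(-1, 20))) = Add(4, Rational(1, 20)) = Rational(81, 20))
Add(Function('E')(1), Pow(Add(Add(Add(-3, Function('r')(-1)), 5), -11), 2)) = Add(Rational(81, 20), Pow(Add(Add(Add(-3, Add(Rational(-2, 3), Mul(Rational(-1, 6), -1))), 5), -11), 2)) = Add(Rational(81, 20), Pow(Add(Add(Add(-3, Add(Rational(-2, 3), Rational(1, 6))), 5), -11), 2)) = Add(Rational(81, 20), Pow(Add(Add(Add(-3, Rational(-1, 2)), 5), -11), 2)) = Add(Rational(81, 20), Pow(Add(Add(Rational(-7, 2), 5), -11), 2)) = Add(Rational(81, 20), Pow(Add(Rational(3, 2), -11), 2)) = Add(Rational(81, 20), Pow(Rational(-19, 2), 2)) = Add(Rational(81, 20), Rational(361, 4)) = Rational(943, 10)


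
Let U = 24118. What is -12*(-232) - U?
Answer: -21334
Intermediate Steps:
-12*(-232) - U = -12*(-232) - 1*24118 = 2784 - 24118 = -21334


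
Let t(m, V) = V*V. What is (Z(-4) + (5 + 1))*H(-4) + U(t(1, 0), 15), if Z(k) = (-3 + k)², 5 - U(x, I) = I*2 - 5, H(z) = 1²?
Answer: 35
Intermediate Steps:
H(z) = 1
t(m, V) = V²
U(x, I) = 10 - 2*I (U(x, I) = 5 - (I*2 - 5) = 5 - (2*I - 5) = 5 - (-5 + 2*I) = 5 + (5 - 2*I) = 10 - 2*I)
(Z(-4) + (5 + 1))*H(-4) + U(t(1, 0), 15) = ((-3 - 4)² + (5 + 1))*1 + (10 - 2*15) = ((-7)² + 6)*1 + (10 - 30) = (49 + 6)*1 - 20 = 55*1 - 20 = 55 - 20 = 35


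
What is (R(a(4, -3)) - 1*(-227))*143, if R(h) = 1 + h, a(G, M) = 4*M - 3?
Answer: 30459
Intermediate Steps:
a(G, M) = -3 + 4*M
(R(a(4, -3)) - 1*(-227))*143 = ((1 + (-3 + 4*(-3))) - 1*(-227))*143 = ((1 + (-3 - 12)) + 227)*143 = ((1 - 15) + 227)*143 = (-14 + 227)*143 = 213*143 = 30459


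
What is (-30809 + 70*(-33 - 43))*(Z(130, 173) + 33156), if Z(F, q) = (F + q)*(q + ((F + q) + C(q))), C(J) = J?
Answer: -8302552587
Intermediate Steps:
Z(F, q) = (F + q)*(F + 3*q) (Z(F, q) = (F + q)*(q + ((F + q) + q)) = (F + q)*(q + (F + 2*q)) = (F + q)*(F + 3*q))
(-30809 + 70*(-33 - 43))*(Z(130, 173) + 33156) = (-30809 + 70*(-33 - 43))*((130² + 3*173² + 4*130*173) + 33156) = (-30809 + 70*(-76))*((16900 + 3*29929 + 89960) + 33156) = (-30809 - 5320)*((16900 + 89787 + 89960) + 33156) = -36129*(196647 + 33156) = -36129*229803 = -8302552587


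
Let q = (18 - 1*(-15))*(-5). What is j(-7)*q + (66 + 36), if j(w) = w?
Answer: 1257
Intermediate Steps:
q = -165 (q = (18 + 15)*(-5) = 33*(-5) = -165)
j(-7)*q + (66 + 36) = -7*(-165) + (66 + 36) = 1155 + 102 = 1257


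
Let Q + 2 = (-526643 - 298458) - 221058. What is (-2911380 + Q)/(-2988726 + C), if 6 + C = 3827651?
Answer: -3957541/838919 ≈ -4.7174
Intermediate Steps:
C = 3827645 (C = -6 + 3827651 = 3827645)
Q = -1046161 (Q = -2 + ((-526643 - 298458) - 221058) = -2 + (-825101 - 221058) = -2 - 1046159 = -1046161)
(-2911380 + Q)/(-2988726 + C) = (-2911380 - 1046161)/(-2988726 + 3827645) = -3957541/838919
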